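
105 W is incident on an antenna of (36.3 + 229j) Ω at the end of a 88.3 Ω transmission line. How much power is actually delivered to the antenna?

|Γ| = |(-52 + j229)/(124.6 + j229)| = 0.901
|Γ|² = 0.811
P_refl = |Γ|²·P_inc = 85.2 W, P_del = (1 − |Γ|²)·P_inc = 19.8 W

P_delivered ≈ 19.8 W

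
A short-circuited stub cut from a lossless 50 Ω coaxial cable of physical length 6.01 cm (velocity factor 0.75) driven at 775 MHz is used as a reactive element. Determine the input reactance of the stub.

λ = v/f = 0.75·c / 775 MHz = 0.29 m
βl = 2π·l/λ = 2π × 0.207 = 74.5°
tan(βl) = 3.61
For a short-circuited stub, Z_in = jZ_0·tan(βl)

X_in ≈ 181 Ω (inductive)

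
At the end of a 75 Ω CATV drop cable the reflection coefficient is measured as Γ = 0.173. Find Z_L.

Z_L ≈ 106 Ω

Z_L = Z_0·(1 + Γ)/(1 − Γ) = 75·(1.17)/(0.827)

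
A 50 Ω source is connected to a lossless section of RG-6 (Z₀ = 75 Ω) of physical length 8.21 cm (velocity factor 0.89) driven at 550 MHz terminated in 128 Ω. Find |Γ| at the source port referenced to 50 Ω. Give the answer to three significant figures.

λ = v/f = 0.89·c / 550 MHz = 0.485 m
βl = 2π·l/λ = 2π × 0.169 = 60.9°
tan(βl) = 1.8
Z_in = Z_0·(Z_L + jZ_0·tanβl)/(Z_0 + jZ_L·tanβl) = 52 − j24.8 Ω
Γ_s = (Z_in − Z_s)/(Z_in + Z_s) = (2.04 − j24.8)/(102 − j24.8), |Γ_s| = 0.237

|Γ| ≈ 0.237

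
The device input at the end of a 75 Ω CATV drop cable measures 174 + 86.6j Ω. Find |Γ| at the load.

|Γ| ≈ 0.499

Γ = (Z_L − Z_0)/(Z_L + Z_0) = (99 + j86.6)/(249 + j86.6)
|Γ| = 132/264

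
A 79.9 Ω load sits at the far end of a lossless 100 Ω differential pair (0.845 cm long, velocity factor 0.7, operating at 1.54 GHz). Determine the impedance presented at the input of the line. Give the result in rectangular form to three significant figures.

λ = v/f = 0.7·c / 1.54 GHz = 0.136 m
βl = 2π·l/λ = 2π × 0.062 = 22.3°
tan(βl) = tan(22.3°) = 0.41
Z_in = Z_0·(Z_L + jZ_0·tanβl)/(Z_0 + jZ_L·tanβl)
     = 100·(79.9 + j41)/(100 + j32.8)

Z_in ≈ 84.3 + j13.4 Ω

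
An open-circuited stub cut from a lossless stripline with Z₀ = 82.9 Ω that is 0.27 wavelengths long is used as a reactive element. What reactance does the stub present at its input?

X_in ≈ 10.5 Ω (inductive)

βl = 2π × 0.27 = 97.2°
tan(βl) = -7.92
For an open-circuited stub, Z_in = −jZ_0·cot(βl) = −jZ_0/tan(βl)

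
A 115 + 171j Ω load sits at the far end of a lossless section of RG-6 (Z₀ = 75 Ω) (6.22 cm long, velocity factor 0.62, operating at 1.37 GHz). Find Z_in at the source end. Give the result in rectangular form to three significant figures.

λ = v/f = 0.62·c / 1.37 GHz = 0.136 m
βl = 2π·l/λ = 2π × 0.458 = 165°
tan(βl) = tan(165°) = -0.269
Z_in = Z_0·(Z_L + jZ_0·tanβl)/(Z_0 + jZ_L·tanβl)
     = 75·(115 + j151)/(121 − j31)

Z_in ≈ 44.4 + j105 Ω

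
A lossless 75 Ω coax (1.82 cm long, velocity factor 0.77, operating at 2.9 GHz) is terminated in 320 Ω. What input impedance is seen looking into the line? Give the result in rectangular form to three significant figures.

λ = v/f = 0.77·c / 2.9 GHz = 0.0797 m
βl = 2π·l/λ = 2π × 0.228 = 82.3°
tan(βl) = tan(82.3°) = 7.35
Z_in = Z_0·(Z_L + jZ_0·tanβl)/(Z_0 + jZ_L·tanβl)
     = 75·(320 + j551)/(75 + j2350)

Z_in ≈ 17.9 − j9.63 Ω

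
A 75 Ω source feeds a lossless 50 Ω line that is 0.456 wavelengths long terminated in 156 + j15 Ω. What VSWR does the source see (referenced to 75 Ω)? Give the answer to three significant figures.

VSWR ≈ 2.38

βl = 2π × 0.456 = 164°
tan(βl) = -0.284
Z_in = Z_0·(Z_L + jZ_0·tanβl)/(Z_0 + jZ_L·tanβl) = 86 + j70.9 Ω
Γ_s = (Z_in − Z_s)/(Z_in + Z_s) = (11 + j70.9)/(161 + j70.9), |Γ_s| = 0.408
VSWR = (1 + |Γ_s|)/(1 − |Γ_s|)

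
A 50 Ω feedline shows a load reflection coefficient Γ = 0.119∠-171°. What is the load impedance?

Z_L ≈ 39.5 − j1.49 Ω

Z_L = Z_0·(1 + Γ)/(1 − Γ) = 50·(0.882 − j0.0186)/(1.12 + j0.0186)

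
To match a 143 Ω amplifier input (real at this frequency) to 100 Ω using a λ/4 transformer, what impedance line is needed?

Z_qwt = √(Z_0·R_L) = √(100 × 143) = √14300

Z_qwt ≈ 120 Ω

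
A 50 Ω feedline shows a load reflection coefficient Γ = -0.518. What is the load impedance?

Z_L = Z_0·(1 + Γ)/(1 − Γ) = 50·(0.482)/(1.52)

Z_L ≈ 15.9 Ω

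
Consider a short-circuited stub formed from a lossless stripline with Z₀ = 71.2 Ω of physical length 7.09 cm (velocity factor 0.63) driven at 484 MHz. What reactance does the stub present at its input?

X_in ≈ 155 Ω (inductive)

λ = v/f = 0.63·c / 484 MHz = 0.39 m
βl = 2π·l/λ = 2π × 0.182 = 65.4°
tan(βl) = 2.18
For a short-circuited stub, Z_in = jZ_0·tan(βl)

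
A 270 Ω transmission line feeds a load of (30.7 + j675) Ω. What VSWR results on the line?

VSWR ≈ 63.9

Γ = (Z_L − Z_0)/(Z_L + Z_0) = (-239.3 + j675)/(300.7 + j675)
|Γ| = 716/739 = 0.969
VSWR = (1 + |Γ|)/(1 − |Γ|) = 1.97/0.0308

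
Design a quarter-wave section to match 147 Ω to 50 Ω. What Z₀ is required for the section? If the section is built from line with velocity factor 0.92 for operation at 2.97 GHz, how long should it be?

Z_qwt ≈ 85.7 Ω; length ≈ 2.32 cm

Z_qwt = √(Z_0·R_L) = √(50 × 147) = √7350
λ = 0.92·c/f = 0.0929 m, so l = λ/4 = 0.0232 m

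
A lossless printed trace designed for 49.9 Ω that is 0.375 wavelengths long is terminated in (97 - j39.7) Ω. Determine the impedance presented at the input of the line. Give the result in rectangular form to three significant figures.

βl = 2π × 0.375 = 135°
tan(βl) = tan(135°) = -1
Z_in = Z_0·(Z_L + jZ_0·tanβl)/(Z_0 + jZ_L·tanβl)
     = 49.9·(97 − j89.6)/(10.2 − j97)

Z_in ≈ 50.8 + j44.6 Ω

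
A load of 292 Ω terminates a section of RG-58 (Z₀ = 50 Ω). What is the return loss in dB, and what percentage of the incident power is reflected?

Γ = (292 − 50)/(292 + 50) = 0.708
RL = −20·log₁₀(0.708) = 3 dB
P_refl/P_inc = |Γ|² = 0.501

RL ≈ 3 dB; 50.1% of incident power reflected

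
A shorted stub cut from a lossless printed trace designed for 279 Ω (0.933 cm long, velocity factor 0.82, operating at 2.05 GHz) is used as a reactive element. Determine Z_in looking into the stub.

Z_in ≈ +j148 Ω

λ = v/f = 0.82·c / 2.05 GHz = 0.12 m
βl = 2π·l/λ = 2π × 0.0777 = 28°
tan(βl) = 0.531
For a shorted stub, Z_in = jZ_0·tan(βl)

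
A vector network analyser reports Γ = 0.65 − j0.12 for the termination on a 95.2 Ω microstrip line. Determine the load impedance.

Z_L = Z_0·(1 + Γ)/(1 − Γ) = 95.2·(1.65 − j0.12)/(0.35 + j0.12)

Z_L ≈ 392 − j167 Ω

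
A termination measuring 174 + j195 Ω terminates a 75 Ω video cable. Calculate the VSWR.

VSWR ≈ 5.48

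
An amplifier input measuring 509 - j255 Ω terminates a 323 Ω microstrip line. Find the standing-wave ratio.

Γ = (Z_L − Z_0)/(Z_L + Z_0) = (186 − j255)/(832 − j255)
|Γ| = 316/870 = 0.363
VSWR = (1 + |Γ|)/(1 − |Γ|) = 1.36/0.637

VSWR ≈ 2.14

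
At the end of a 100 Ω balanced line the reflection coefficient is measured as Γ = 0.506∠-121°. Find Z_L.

Z_L ≈ 41.9 − j48.8 Ω

Z_L = Z_0·(1 + Γ)/(1 − Γ) = 100·(0.739 − j0.434)/(1.26 + j0.434)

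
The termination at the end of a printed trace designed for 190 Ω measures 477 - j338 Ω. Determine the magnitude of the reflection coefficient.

Γ = (Z_L − Z_0)/(Z_L + Z_0) = (287 − j338)/(667 − j338)
|Γ| = 443/748

|Γ| ≈ 0.593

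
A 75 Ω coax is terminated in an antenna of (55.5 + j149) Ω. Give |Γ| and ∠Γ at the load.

Γ ≈ 0.759 ∠ 48.7°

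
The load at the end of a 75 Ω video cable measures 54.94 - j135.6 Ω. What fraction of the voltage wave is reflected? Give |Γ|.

|Γ| ≈ 0.73

Γ = (Z_L − Z_0)/(Z_L + Z_0) = (-20.06 − j135.6)/(129.9 − j135.6)
|Γ| = 137/188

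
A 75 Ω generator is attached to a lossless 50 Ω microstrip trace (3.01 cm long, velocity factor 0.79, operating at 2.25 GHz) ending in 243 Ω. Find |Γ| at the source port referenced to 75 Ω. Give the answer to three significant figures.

|Γ| ≈ 0.753

λ = v/f = 0.79·c / 2.25 GHz = 0.105 m
βl = 2π·l/λ = 2π × 0.286 = 103°
tan(βl) = -4.38
Z_in = Z_0·(Z_L + jZ_0·tanβl)/(Z_0 + jZ_L·tanβl) = 10.8 + j10.9 Ω
Γ_s = (Z_in − Z_s)/(Z_in + Z_s) = (-64.2 + j10.9)/(85.8 + j10.9), |Γ_s| = 0.753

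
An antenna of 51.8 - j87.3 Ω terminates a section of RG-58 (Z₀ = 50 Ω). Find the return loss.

RL ≈ 3.73 dB

Γ = (1.8 − j87.3)/(101.8 − j87.3), |Γ| = 0.651
RL = −20·log₁₀|Γ| = −20·log₁₀(0.651)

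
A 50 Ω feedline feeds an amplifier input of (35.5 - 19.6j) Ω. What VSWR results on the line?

Γ = (Z_L − Z_0)/(Z_L + Z_0) = (-14.5 − j19.6)/(85.5 − j19.6)
|Γ| = 24.4/87.7 = 0.278
VSWR = (1 + |Γ|)/(1 − |Γ|) = 1.28/0.722

VSWR ≈ 1.77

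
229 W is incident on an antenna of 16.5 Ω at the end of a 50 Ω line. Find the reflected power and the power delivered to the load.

P_reflected ≈ 58.1 W; P_delivered ≈ 171 W

Γ = (16.5 − 50)/(16.5 + 50) = -0.504
|Γ|² = 0.254
P_refl = |Γ|²·P_inc = 58.1 W, P_del = (1 − |Γ|²)·P_inc = 171 W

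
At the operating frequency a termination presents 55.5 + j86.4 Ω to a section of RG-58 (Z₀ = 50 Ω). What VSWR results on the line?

Γ = (Z_L − Z_0)/(Z_L + Z_0) = (5.5 + j86.4)/(105.5 + j86.4)
|Γ| = 86.6/136 = 0.635
VSWR = (1 + |Γ|)/(1 − |Γ|) = 1.63/0.365

VSWR ≈ 4.48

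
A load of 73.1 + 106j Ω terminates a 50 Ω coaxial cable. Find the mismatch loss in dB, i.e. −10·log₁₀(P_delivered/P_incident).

mismatch loss ≈ 2.56 dB

Γ = (23.1 + j106)/(123.1 + j106), |Γ| = 0.668
|Γ|² = 0.446, so P_del/P_inc = 1 − |Γ|² = 0.554
ML = −10·log₁₀(1 − |Γ|²)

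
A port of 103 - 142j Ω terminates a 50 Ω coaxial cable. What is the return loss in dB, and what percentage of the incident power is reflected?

Γ = (53 − j142)/(153 − j142), |Γ| = 0.726
RL = −20·log₁₀(0.726) = 2.78 dB
P_refl/P_inc = |Γ|² = 0.527

RL ≈ 2.78 dB; 52.7% of incident power reflected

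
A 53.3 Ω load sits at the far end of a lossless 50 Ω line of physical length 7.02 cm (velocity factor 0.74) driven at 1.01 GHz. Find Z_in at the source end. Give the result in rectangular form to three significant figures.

λ = v/f = 0.74·c / 1.01 GHz = 0.22 m
βl = 2π·l/λ = 2π × 0.319 = 115°
tan(βl) = tan(115°) = -2.15
Z_in = Z_0·(Z_L + jZ_0·tanβl)/(Z_0 + jZ_L·tanβl)
     = 50·(53.3 − j107)/(50 − j114)

Z_in ≈ 47.9 + j2.35 Ω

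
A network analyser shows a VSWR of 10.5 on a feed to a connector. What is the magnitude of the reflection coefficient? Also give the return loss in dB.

|Γ| ≈ 0.826; return loss ≈ 1.66 dB

|Γ| = (S − 1)/(S + 1) = (10.5 − 1)/(10.5 + 1) = 9.5/11.5
RL = −20·log₁₀|Γ| = −20·log₁₀(0.826)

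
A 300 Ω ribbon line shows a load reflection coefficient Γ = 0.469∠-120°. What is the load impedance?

Z_L ≈ 139 − j144 Ω

Z_L = Z_0·(1 + Γ)/(1 − Γ) = 300·(0.766 − j0.406)/(1.23 + j0.406)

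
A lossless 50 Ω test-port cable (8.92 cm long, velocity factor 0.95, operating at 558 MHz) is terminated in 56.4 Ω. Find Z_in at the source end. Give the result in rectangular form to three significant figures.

λ = v/f = 0.95·c / 558 MHz = 0.511 m
βl = 2π·l/λ = 2π × 0.175 = 62.9°
tan(βl) = tan(62.9°) = 1.95
Z_in = Z_0·(Z_L + jZ_0·tanβl)/(Z_0 + jZ_L·tanβl)
     = 50·(56.4 + j97.6)/(50 + j110)

Z_in ≈ 46.4 − j4.55 Ω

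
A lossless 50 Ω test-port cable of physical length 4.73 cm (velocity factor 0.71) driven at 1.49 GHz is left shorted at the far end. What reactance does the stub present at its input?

X_in ≈ -89.8 Ω (capacitive)

λ = v/f = 0.71·c / 1.49 GHz = 0.143 m
βl = 2π·l/λ = 2π × 0.331 = 119°
tan(βl) = -1.8
For a shorted stub, Z_in = jZ_0·tan(βl)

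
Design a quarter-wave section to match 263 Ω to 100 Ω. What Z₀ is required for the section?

Z_qwt = √(Z_0·R_L) = √(100 × 263) = √26300

Z_qwt ≈ 162 Ω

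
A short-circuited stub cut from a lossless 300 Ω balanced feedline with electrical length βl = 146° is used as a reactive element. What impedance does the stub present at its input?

tan(βl) = -0.675
For a short-circuited stub, Z_in = jZ_0·tan(βl)

Z_in ≈ −j202 Ω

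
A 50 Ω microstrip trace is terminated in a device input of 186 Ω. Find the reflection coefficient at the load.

Γ = 0.576

Γ = (Z_L − Z_0)/(Z_L + Z_0) = (186 − 50)/(186 + 50) = 136/236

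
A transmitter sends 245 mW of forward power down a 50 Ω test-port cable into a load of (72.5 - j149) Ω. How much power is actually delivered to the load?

P_delivered ≈ 95.5 mW

|Γ| = |(22.5 − j149)/(122.5 − j149)| = 0.781
|Γ|² = 0.61
P_refl = |Γ|²·P_inc = 150 mW, P_del = (1 − |Γ|²)·P_inc = 95.5 mW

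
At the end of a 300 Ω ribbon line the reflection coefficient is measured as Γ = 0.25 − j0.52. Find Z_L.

Z_L ≈ 240 − j375 Ω

Z_L = Z_0·(1 + Γ)/(1 − Γ) = 300·(1.25 − j0.52)/(0.75 + j0.52)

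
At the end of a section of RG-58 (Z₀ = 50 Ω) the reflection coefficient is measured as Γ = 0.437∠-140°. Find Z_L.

Z_L ≈ 21.7 − j15.1 Ω

Z_L = Z_0·(1 + Γ)/(1 − Γ) = 50·(0.665 − j0.281)/(1.33 + j0.281)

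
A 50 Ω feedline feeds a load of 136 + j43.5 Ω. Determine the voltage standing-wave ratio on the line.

Γ = (Z_L − Z_0)/(Z_L + Z_0) = (86 + j43.5)/(186 + j43.5)
|Γ| = 96.4/191 = 0.505
VSWR = (1 + |Γ|)/(1 − |Γ|) = 1.5/0.495

VSWR ≈ 3.04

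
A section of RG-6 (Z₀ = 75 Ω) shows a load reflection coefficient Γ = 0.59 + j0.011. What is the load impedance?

Z_L = Z_0·(1 + Γ)/(1 − Γ) = 75·(1.59 + j0.011)/(0.41 − j0.011)

Z_L ≈ 291 + j9.81 Ω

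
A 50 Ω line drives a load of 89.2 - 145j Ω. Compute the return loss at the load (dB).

Γ = (39.2 − j145)/(139.2 − j145), |Γ| = 0.747
RL = −20·log₁₀|Γ| = −20·log₁₀(0.747)

RL ≈ 2.53 dB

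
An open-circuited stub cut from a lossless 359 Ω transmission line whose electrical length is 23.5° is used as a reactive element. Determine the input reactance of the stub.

tan(βl) = 0.435
For an open-circuited stub, Z_in = −jZ_0·cot(βl) = −jZ_0/tan(βl)

X_in ≈ -826 Ω (capacitive)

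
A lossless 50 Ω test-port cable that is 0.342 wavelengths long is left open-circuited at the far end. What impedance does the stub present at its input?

Z_in ≈ +j32.6 Ω

βl = 2π × 0.342 = 123°
tan(βl) = -1.53
For an open-circuited stub, Z_in = −jZ_0·cot(βl) = −jZ_0/tan(βl)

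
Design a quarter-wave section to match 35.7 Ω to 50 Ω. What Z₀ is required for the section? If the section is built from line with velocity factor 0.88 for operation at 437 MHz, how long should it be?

Z_qwt = √(Z_0·R_L) = √(50 × 35.7) = √1785
λ = 0.88·c/f = 0.604 m, so l = λ/4 = 0.151 m

Z_qwt ≈ 42.2 Ω; length ≈ 15.1 cm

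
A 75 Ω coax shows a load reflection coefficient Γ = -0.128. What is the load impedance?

Z_L = Z_0·(1 + Γ)/(1 − Γ) = 75·(0.872)/(1.13)

Z_L ≈ 58 Ω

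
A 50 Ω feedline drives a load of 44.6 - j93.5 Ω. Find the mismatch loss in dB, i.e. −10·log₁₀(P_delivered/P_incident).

mismatch loss ≈ 2.97 dB

Γ = (-5.4 − j93.5)/(94.6 − j93.5), |Γ| = 0.704
|Γ|² = 0.496, so P_del/P_inc = 1 − |Γ|² = 0.504
ML = −10·log₁₀(1 − |Γ|²)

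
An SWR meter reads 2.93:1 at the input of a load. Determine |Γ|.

|Γ| = (S − 1)/(S + 1) = (2.93 − 1)/(2.93 + 1) = 1.93/3.93

|Γ| ≈ 0.491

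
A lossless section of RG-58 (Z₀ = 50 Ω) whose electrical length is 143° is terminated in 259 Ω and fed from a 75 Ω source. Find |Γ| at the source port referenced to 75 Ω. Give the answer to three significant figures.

tan(βl) = -0.754
Z_in = Z_0·(Z_L + jZ_0·tanβl)/(Z_0 + jZ_L·tanβl) = 25 + j59.9 Ω
Γ_s = (Z_in − Z_s)/(Z_in + Z_s) = (-50 + j59.9)/(100 + j59.9), |Γ_s| = 0.669

|Γ| ≈ 0.669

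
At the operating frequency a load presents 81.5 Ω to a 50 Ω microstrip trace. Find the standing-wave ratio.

Γ = (81.5 − 50)/(81.5 + 50) = 0.24
VSWR = (1 + 0.24)/(1 − 0.24)

VSWR ≈ 1.63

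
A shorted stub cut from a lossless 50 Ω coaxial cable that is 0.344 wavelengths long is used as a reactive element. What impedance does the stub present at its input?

Z_in ≈ −j74.6 Ω

βl = 2π × 0.344 = 124°
tan(βl) = -1.49
For a shorted stub, Z_in = jZ_0·tan(βl)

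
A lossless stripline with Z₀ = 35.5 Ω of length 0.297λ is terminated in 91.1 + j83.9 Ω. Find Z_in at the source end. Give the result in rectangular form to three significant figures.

βl = 2π × 0.297 = 107°
tan(βl) = tan(107°) = -3.29
Z_in = Z_0·(Z_L + jZ_0·tanβl)/(Z_0 + jZ_L·tanβl)
     = 35.5·(91.1 − j32.8)/(311 − j299)

Z_in ≈ 7.26 + j3.25 Ω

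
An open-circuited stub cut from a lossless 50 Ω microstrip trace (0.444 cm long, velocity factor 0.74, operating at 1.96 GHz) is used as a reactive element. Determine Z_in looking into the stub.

λ = v/f = 0.74·c / 1.96 GHz = 0.113 m
βl = 2π·l/λ = 2π × 0.0392 = 14.1°
tan(βl) = 0.251
For an open-circuited stub, Z_in = −jZ_0·cot(βl) = −jZ_0/tan(βl)

Z_in ≈ −j199 Ω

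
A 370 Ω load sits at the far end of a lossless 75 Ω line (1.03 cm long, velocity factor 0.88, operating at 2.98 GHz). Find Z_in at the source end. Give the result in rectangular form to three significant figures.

Z_in ≈ 32.5 − j76.4 Ω

λ = v/f = 0.88·c / 2.98 GHz = 0.0886 m
βl = 2π·l/λ = 2π × 0.116 = 41.9°
tan(βl) = tan(41.9°) = 0.896
Z_in = Z_0·(Z_L + jZ_0·tanβl)/(Z_0 + jZ_L·tanβl)
     = 75·(370 + j67.2)/(75 + j331)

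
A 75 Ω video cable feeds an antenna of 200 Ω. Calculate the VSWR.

VSWR ≈ 2.67

Γ = (200 − 75)/(200 + 75) = 0.455
VSWR = (1 + 0.455)/(1 − 0.455)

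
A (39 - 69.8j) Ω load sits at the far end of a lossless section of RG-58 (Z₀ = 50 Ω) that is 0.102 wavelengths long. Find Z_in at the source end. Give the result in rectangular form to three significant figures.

Z_in ≈ 13.5 − j19.8 Ω

βl = 2π × 0.102 = 36.7°
tan(βl) = tan(36.7°) = 0.746
Z_in = Z_0·(Z_L + jZ_0·tanβl)/(Z_0 + jZ_L·tanβl)
     = 50·(39 − j32.5)/(102 + j29.1)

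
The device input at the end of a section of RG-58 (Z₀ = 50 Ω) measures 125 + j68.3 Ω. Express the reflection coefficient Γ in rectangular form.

Γ = (Z_L − Z_0)/(Z_L + Z_0) = (75 + j68.3)/(175 + j68.3)

Γ ≈ 0.504 + j0.194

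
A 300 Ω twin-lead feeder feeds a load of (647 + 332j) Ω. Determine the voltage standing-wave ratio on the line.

VSWR ≈ 2.84

Γ = (Z_L − Z_0)/(Z_L + Z_0) = (347 + j332)/(947 + j332)
|Γ| = 480/1000 = 0.479
VSWR = (1 + |Γ|)/(1 − |Γ|) = 1.48/0.521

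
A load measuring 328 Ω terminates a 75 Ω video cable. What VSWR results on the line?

For a purely resistive load, VSWR = R_L/Z_0 or Z_0/R_L (whichever > 1) = 328/75

VSWR ≈ 4.37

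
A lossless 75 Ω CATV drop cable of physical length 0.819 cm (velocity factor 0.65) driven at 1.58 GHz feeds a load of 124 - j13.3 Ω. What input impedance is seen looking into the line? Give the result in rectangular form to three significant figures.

λ = v/f = 0.65·c / 1.58 GHz = 0.123 m
βl = 2π·l/λ = 2π × 0.0664 = 23.9°
tan(βl) = tan(23.9°) = 0.443
Z_in = Z_0·(Z_L + jZ_0·tanβl)/(Z_0 + jZ_L·tanβl)
     = 75·(124 + j19.9)/(80.9 + j54.9)

Z_in ≈ 87.3 − j40.8 Ω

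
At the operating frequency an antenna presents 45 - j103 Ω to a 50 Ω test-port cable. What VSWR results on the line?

VSWR ≈ 6.57

Γ = (Z_L − Z_0)/(Z_L + Z_0) = (-5 − j103)/(95 − j103)
|Γ| = 103/140 = 0.736
VSWR = (1 + |Γ|)/(1 − |Γ|) = 1.74/0.264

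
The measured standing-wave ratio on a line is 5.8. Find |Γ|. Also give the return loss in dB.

|Γ| = (S − 1)/(S + 1) = (5.8 − 1)/(5.8 + 1) = 4.8/6.8
RL = −20·log₁₀|Γ| = −20·log₁₀(0.706)

|Γ| ≈ 0.706; return loss ≈ 3.03 dB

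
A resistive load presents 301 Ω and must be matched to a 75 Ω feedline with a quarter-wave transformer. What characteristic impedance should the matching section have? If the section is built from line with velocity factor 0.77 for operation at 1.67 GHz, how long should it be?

Z_qwt = √(Z_0·R_L) = √(75 × 301) = √22580
λ = 0.77·c/f = 0.138 m, so l = λ/4 = 0.0346 m

Z_qwt ≈ 150 Ω; length ≈ 3.46 cm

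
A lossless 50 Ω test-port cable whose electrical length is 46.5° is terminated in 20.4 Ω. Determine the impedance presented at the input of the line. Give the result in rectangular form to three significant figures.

tan(βl) = tan(46.5°) = 1.05
Z_in = Z_0·(Z_L + jZ_0·tanβl)/(Z_0 + jZ_L·tanβl)
     = 50·(20.4 + j52.7)/(50 + j21.5)

Z_in ≈ 36.3 + j37.1 Ω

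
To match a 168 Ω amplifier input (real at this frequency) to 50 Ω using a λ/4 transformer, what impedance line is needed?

Z_qwt ≈ 91.7 Ω

Z_qwt = √(Z_0·R_L) = √(50 × 168) = √8400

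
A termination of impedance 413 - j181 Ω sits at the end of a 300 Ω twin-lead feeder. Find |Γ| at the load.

Γ = (Z_L − Z_0)/(Z_L + Z_0) = (113 − j181)/(713 − j181)
|Γ| = 213/736

|Γ| ≈ 0.29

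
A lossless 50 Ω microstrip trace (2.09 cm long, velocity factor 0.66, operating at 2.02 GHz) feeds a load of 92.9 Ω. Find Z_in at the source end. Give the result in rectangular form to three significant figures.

λ = v/f = 0.66·c / 2.02 GHz = 0.098 m
βl = 2π·l/λ = 2π × 0.213 = 76.8°
tan(βl) = tan(76.8°) = 4.25
Z_in = Z_0·(Z_L + jZ_0·tanβl)/(Z_0 + jZ_L·tanβl)
     = 50·(92.9 + j213)/(50 + j395)

Z_in ≈ 28 − j8.22 Ω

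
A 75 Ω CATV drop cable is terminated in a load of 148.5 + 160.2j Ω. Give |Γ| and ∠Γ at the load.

Γ ≈ 0.641 ∠ 29.7°

Γ = (Z_L − Z_0)/(Z_L + Z_0) = (73.5 + j160.2)/(223.5 + j160.2)
|Γ| = 176/275 = 0.641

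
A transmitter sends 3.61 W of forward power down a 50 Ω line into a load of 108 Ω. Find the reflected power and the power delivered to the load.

P_reflected ≈ 0.486 W; P_delivered ≈ 3.12 W

Γ = (108 − 50)/(108 + 50) = 0.367
|Γ|² = 0.135
P_refl = |Γ|²·P_inc = 0.486 W, P_del = (1 − |Γ|²)·P_inc = 3.12 W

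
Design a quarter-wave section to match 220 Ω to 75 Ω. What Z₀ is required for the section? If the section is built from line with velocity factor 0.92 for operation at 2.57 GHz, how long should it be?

Z_qwt ≈ 128 Ω; length ≈ 2.68 cm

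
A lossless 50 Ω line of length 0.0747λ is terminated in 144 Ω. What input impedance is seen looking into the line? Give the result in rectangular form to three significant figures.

Z_in ≈ 57.8 − j59 Ω

βl = 2π × 0.0747 = 26.9°
tan(βl) = tan(26.9°) = 0.507
Z_in = Z_0·(Z_L + jZ_0·tanβl)/(Z_0 + jZ_L·tanβl)
     = 50·(144 + j25.4)/(50 + j73)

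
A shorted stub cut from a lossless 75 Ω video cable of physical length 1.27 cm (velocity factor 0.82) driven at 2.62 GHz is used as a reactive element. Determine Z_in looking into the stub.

Z_in ≈ +j85.4 Ω

λ = v/f = 0.82·c / 2.62 GHz = 0.0939 m
βl = 2π·l/λ = 2π × 0.135 = 48.7°
tan(βl) = 1.14
For a shorted stub, Z_in = jZ_0·tan(βl)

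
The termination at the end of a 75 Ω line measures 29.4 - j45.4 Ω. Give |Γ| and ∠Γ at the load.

Γ = (Z_L − Z_0)/(Z_L + Z_0) = (-45.6 − j45.4)/(104.4 − j45.4)
|Γ| = 64.3/114 = 0.565

Γ ≈ 0.565 ∠ -112°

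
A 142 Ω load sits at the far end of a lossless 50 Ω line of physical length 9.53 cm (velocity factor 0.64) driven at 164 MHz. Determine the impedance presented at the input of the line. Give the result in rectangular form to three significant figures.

Z_in ≈ 52.7 − j56 Ω

λ = v/f = 0.64·c / 164 MHz = 1.17 m
βl = 2π·l/λ = 2π × 0.0814 = 29.3°
tan(βl) = tan(29.3°) = 0.561
Z_in = Z_0·(Z_L + jZ_0·tanβl)/(Z_0 + jZ_L·tanβl)
     = 50·(142 + j28.1)/(50 + j79.7)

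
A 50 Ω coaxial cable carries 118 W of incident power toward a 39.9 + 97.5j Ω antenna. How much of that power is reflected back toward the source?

P_reflected ≈ 64.5 W

|Γ| = |(-10.1 + j97.5)/(89.9 + j97.5)| = 0.739
|Γ|² = 0.546
P_refl = |Γ|²·P_inc = 64.5 W, P_del = (1 − |Γ|²)·P_inc = 53.5 W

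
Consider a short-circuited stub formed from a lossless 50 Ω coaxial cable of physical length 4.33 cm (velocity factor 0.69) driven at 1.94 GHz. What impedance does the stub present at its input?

Z_in ≈ −j33.6 Ω

λ = v/f = 0.69·c / 1.94 GHz = 0.107 m
βl = 2π·l/λ = 2π × 0.406 = 146°
tan(βl) = -0.672
For a short-circuited stub, Z_in = jZ_0·tan(βl)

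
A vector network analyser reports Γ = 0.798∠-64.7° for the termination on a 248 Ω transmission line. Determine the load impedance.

Z_L ≈ 94.3 − j375 Ω

Z_L = Z_0·(1 + Γ)/(1 − Γ) = 248·(1.34 − j0.721)/(0.659 + j0.721)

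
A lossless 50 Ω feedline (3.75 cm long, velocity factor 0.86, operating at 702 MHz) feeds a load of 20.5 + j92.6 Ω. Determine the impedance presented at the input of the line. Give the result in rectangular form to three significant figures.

λ = v/f = 0.86·c / 702 MHz = 0.368 m
βl = 2π·l/λ = 2π × 0.102 = 36.7°
tan(βl) = tan(36.7°) = 0.746
Z_in = Z_0·(Z_L + jZ_0·tanβl)/(Z_0 + jZ_L·tanβl)
     = 50·(20.5 + j130)/(-19.1 + j15.3)

Z_in ≈ 133 − j233 Ω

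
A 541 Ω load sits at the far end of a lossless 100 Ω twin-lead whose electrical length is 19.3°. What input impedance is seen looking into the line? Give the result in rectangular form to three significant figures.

Z_in ≈ 132 − j216 Ω

tan(βl) = tan(19.3°) = 0.35
Z_in = Z_0·(Z_L + jZ_0·tanβl)/(Z_0 + jZ_L·tanβl)
     = 100·(541 + j35)/(100 + j189)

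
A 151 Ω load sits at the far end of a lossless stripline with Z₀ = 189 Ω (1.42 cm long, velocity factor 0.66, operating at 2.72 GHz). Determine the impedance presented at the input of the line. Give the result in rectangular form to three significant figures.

Z_in ≈ 222 + j32 Ω

λ = v/f = 0.66·c / 2.72 GHz = 0.0728 m
βl = 2π·l/λ = 2π × 0.195 = 70.2°
tan(βl) = tan(70.2°) = 2.78
Z_in = Z_0·(Z_L + jZ_0·tanβl)/(Z_0 + jZ_L·tanβl)
     = 189·(151 + j526)/(189 + j420)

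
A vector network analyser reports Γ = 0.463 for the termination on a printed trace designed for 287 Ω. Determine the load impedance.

Z_L ≈ 782 Ω

Z_L = Z_0·(1 + Γ)/(1 − Γ) = 287·(1.46)/(0.537)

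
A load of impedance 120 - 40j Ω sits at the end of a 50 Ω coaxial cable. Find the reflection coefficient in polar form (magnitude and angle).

Γ ≈ 0.462 ∠ -16.5°

Γ = (Z_L − Z_0)/(Z_L + Z_0) = (70 − j40)/(170 − j40)
|Γ| = 80.6/175 = 0.462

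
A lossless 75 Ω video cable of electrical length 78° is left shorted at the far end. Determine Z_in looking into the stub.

tan(βl) = 4.7
For a shorted stub, Z_in = jZ_0·tan(βl)

Z_in ≈ +j353 Ω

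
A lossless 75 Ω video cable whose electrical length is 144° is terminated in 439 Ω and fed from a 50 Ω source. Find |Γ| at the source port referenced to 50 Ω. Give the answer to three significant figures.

tan(βl) = -0.727
Z_in = Z_0·(Z_L + jZ_0·tanβl)/(Z_0 + jZ_L·tanβl) = 35.1 + j95 Ω
Γ_s = (Z_in − Z_s)/(Z_in + Z_s) = (-14.9 + j95)/(85.1 + j95), |Γ_s| = 0.754

|Γ| ≈ 0.754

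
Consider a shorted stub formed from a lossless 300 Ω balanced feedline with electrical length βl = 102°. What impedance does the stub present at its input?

tan(βl) = -4.7
For a shorted stub, Z_in = jZ_0·tan(βl)

Z_in ≈ −j1410 Ω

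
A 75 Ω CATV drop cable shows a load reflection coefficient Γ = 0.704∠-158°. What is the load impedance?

Z_L = Z_0·(1 + Γ)/(1 − Γ) = 75·(0.347 − j0.264)/(1.65 + j0.264)

Z_L ≈ 13.5 − j14.1 Ω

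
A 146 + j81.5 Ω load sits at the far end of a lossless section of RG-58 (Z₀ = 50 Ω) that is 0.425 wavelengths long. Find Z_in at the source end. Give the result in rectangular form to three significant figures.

Z_in ≈ 33 + j57.5 Ω

βl = 2π × 0.425 = 153°
tan(βl) = tan(153°) = -0.51
Z_in = Z_0·(Z_L + jZ_0·tanβl)/(Z_0 + jZ_L·tanβl)
     = 50·(146 + j56)/(91.5 − j74.4)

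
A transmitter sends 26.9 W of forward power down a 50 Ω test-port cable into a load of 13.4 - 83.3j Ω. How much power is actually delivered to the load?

P_delivered ≈ 6.58 W

|Γ| = |(-36.6 − j83.3)/(63.4 − j83.3)| = 0.869
|Γ|² = 0.755
P_refl = |Γ|²·P_inc = 20.3 W, P_del = (1 − |Γ|²)·P_inc = 6.58 W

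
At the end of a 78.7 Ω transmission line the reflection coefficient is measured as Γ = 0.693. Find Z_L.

Z_L = Z_0·(1 + Γ)/(1 − Γ) = 78.7·(1.69)/(0.307)

Z_L ≈ 434 Ω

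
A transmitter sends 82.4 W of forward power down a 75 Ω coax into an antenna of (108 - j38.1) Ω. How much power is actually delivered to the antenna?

|Γ| = |(33 − j38.1)/(183 − j38.1)| = 0.27
|Γ|² = 0.0727
P_refl = |Γ|²·P_inc = 5.99 W, P_del = (1 − |Γ|²)·P_inc = 76.4 W

P_delivered ≈ 76.4 W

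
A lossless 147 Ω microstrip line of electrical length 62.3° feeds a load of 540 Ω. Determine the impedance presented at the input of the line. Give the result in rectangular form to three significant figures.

Z_in ≈ 50 − j70 Ω

tan(βl) = tan(62.3°) = 1.9
Z_in = Z_0·(Z_L + jZ_0·tanβl)/(Z_0 + jZ_L·tanβl)
     = 147·(540 + j280)/(147 + j1030)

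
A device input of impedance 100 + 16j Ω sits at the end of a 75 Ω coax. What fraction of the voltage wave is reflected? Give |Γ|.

|Γ| ≈ 0.169

Γ = (Z_L − Z_0)/(Z_L + Z_0) = (25 + j16)/(175 + j16)
|Γ| = 29.7/176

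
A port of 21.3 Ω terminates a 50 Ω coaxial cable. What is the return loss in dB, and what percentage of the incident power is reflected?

Γ = (21.3 − 50)/(21.3 + 50) = -0.403
RL = −20·log₁₀(0.403) = 7.9 dB
P_refl/P_inc = |Γ|² = 0.162

RL ≈ 7.9 dB; 16.2% of incident power reflected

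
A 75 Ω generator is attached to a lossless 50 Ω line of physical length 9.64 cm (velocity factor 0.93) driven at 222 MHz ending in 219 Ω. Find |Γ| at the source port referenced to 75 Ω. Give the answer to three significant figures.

λ = v/f = 0.93·c / 222 MHz = 1.26 m
βl = 2π·l/λ = 2π × 0.0767 = 27.6°
tan(βl) = 0.523
Z_in = Z_0·(Z_L + jZ_0·tanβl)/(Z_0 + jZ_L·tanβl) = 44.6 − j76.1 Ω
Γ_s = (Z_in − Z_s)/(Z_in + Z_s) = (-30.4 − j76.1)/(120 − j76.1), |Γ_s| = 0.578

|Γ| ≈ 0.578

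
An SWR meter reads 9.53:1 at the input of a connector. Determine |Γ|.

|Γ| ≈ 0.81

|Γ| = (S − 1)/(S + 1) = (9.53 − 1)/(9.53 + 1) = 8.53/10.5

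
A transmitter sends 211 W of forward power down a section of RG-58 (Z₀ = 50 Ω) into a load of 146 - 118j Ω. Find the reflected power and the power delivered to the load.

|Γ| = |(96 − j118)/(196 − j118)| = 0.665
|Γ|² = 0.442
P_refl = |Γ|²·P_inc = 93.3 W, P_del = (1 − |Γ|²)·P_inc = 118 W

P_reflected ≈ 93.3 W; P_delivered ≈ 118 W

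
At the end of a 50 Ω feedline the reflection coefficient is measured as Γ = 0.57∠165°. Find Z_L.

Z_L = Z_0·(1 + Γ)/(1 − Γ) = 50·(0.449 + j0.148)/(1.55 − j0.148)

Z_L ≈ 13.9 + j6.08 Ω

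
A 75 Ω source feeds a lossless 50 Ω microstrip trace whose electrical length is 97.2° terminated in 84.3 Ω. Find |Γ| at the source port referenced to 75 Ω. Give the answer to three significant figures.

tan(βl) = -7.92
Z_in = Z_0·(Z_L + jZ_0·tanβl)/(Z_0 + jZ_L·tanβl) = 30 + j4.07 Ω
Γ_s = (Z_in − Z_s)/(Z_in + Z_s) = (-45 + j4.07)/(105 + j4.07), |Γ_s| = 0.431

|Γ| ≈ 0.431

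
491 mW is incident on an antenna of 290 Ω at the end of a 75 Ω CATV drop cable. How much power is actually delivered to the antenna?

Γ = (290 − 75)/(290 + 75) = 0.589
|Γ|² = 0.347
P_refl = |Γ|²·P_inc = 170 mW, P_del = (1 − |Γ|²)·P_inc = 321 mW

P_delivered ≈ 321 mW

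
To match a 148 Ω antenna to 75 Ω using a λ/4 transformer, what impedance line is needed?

Z_qwt = √(Z_0·R_L) = √(75 × 148) = √11100

Z_qwt ≈ 105 Ω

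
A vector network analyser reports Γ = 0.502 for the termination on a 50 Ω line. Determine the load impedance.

Z_L ≈ 151 Ω

Z_L = Z_0·(1 + Γ)/(1 − Γ) = 50·(1.5)/(0.498)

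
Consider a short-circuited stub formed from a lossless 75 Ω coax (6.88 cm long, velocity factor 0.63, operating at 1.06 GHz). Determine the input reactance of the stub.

λ = v/f = 0.63·c / 1.06 GHz = 0.178 m
βl = 2π·l/λ = 2π × 0.386 = 139°
tan(βl) = -0.872
For a short-circuited stub, Z_in = jZ_0·tan(βl)

X_in ≈ -65.4 Ω (capacitive)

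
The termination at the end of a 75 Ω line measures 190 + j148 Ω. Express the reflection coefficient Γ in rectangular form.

Γ ≈ 0.569 + j0.241

Γ = (Z_L − Z_0)/(Z_L + Z_0) = (115 + j148)/(265 + j148)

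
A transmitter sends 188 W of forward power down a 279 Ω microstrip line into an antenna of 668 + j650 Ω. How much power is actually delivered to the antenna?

|Γ| = |(389 + j650)/(947 + j650)| = 0.66
|Γ|² = 0.435
P_refl = |Γ|²·P_inc = 81.8 W, P_del = (1 − |Γ|²)·P_inc = 106 W

P_delivered ≈ 106 W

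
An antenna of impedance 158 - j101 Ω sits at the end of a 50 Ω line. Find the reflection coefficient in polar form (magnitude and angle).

Γ = (Z_L − Z_0)/(Z_L + Z_0) = (108 − j101)/(208 − j101)
|Γ| = 148/231 = 0.639

Γ ≈ 0.639 ∠ -17.2°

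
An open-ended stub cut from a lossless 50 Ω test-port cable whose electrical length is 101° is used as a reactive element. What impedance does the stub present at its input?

Z_in ≈ +j9.72 Ω

tan(βl) = -5.14
For an open-ended stub, Z_in = −jZ_0·cot(βl) = −jZ_0/tan(βl)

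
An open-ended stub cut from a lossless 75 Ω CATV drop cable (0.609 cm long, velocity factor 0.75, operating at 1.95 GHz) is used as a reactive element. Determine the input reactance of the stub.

X_in ≈ -218 Ω (capacitive)

λ = v/f = 0.75·c / 1.95 GHz = 0.115 m
βl = 2π·l/λ = 2π × 0.0528 = 19°
tan(βl) = 0.344
For an open-ended stub, Z_in = −jZ_0·cot(βl) = −jZ_0/tan(βl)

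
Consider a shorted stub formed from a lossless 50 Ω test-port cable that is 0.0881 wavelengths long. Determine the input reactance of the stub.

βl = 2π × 0.0881 = 31.7°
tan(βl) = 0.618
For a shorted stub, Z_in = jZ_0·tan(βl)

X_in ≈ 30.9 Ω (inductive)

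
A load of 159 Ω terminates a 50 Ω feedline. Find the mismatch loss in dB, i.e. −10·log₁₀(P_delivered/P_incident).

Γ = (159 − 50)/(159 + 50) = 0.522
|Γ|² = 0.272, so P_del/P_inc = 1 − |Γ|² = 0.728
ML = −10·log₁₀(1 − |Γ|²)

mismatch loss ≈ 1.38 dB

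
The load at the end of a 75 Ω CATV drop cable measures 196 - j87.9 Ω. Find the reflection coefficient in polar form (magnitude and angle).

Γ = (Z_L − Z_0)/(Z_L + Z_0) = (121 − j87.9)/(271 − j87.9)
|Γ| = 150/285 = 0.525

Γ ≈ 0.525 ∠ -18°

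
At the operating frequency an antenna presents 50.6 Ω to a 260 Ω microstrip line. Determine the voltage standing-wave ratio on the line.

VSWR ≈ 5.14

Γ = (50.6 − 260)/(50.6 + 260) = -0.674
VSWR = (1 + 0.674)/(1 − 0.674)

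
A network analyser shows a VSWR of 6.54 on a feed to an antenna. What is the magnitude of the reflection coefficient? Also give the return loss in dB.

|Γ| = (S − 1)/(S + 1) = (6.54 − 1)/(6.54 + 1) = 5.54/7.54
RL = −20·log₁₀|Γ| = −20·log₁₀(0.735)

|Γ| ≈ 0.735; return loss ≈ 2.68 dB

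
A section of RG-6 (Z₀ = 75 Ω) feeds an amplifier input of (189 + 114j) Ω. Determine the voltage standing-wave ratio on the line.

VSWR ≈ 3.55

Γ = (Z_L − Z_0)/(Z_L + Z_0) = (114 + j114)/(264 + j114)
|Γ| = 161/288 = 0.561
VSWR = (1 + |Γ|)/(1 − |Γ|) = 1.56/0.439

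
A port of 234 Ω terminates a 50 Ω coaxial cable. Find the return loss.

Γ = (234 − 50)/(234 + 50) = 0.648
RL = −20·log₁₀|Γ| = −20·log₁₀(0.648)

RL ≈ 3.77 dB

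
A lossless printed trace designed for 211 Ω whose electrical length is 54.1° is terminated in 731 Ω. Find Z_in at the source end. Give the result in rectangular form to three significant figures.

tan(βl) = tan(54.1°) = 1.38
Z_in = Z_0·(Z_L + jZ_0·tanβl)/(Z_0 + jZ_L·tanβl)
     = 211·(731 + j291)/(211 + j1010)

Z_in ≈ 88.9 − j134 Ω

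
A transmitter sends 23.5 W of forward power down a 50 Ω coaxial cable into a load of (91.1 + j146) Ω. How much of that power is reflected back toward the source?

P_reflected ≈ 13.1 W

|Γ| = |(41.1 + j146)/(141.1 + j146)| = 0.747
|Γ|² = 0.558
P_refl = |Γ|²·P_inc = 13.1 W, P_del = (1 − |Γ|²)·P_inc = 10.4 W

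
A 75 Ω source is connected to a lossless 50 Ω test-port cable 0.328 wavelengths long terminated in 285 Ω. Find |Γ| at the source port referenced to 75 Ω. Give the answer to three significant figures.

βl = 2π × 0.328 = 118°
tan(βl) = -1.87
Z_in = Z_0·(Z_L + jZ_0·tanβl)/(Z_0 + jZ_L·tanβl) = 11.2 + j25.6 Ω
Γ_s = (Z_in − Z_s)/(Z_in + Z_s) = (-63.8 + j25.6)/(86.2 + j25.6), |Γ_s| = 0.765

|Γ| ≈ 0.765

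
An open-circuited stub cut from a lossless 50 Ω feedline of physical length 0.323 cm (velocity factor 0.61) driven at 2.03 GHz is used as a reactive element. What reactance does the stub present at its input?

λ = v/f = 0.61·c / 2.03 GHz = 0.0901 m
βl = 2π·l/λ = 2π × 0.0358 = 12.9°
tan(βl) = 0.229
For an open-circuited stub, Z_in = −jZ_0·cot(βl) = −jZ_0/tan(βl)

X_in ≈ -218 Ω (capacitive)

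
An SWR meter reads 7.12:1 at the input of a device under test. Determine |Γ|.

|Γ| ≈ 0.754

|Γ| = (S − 1)/(S + 1) = (7.12 − 1)/(7.12 + 1) = 6.12/8.12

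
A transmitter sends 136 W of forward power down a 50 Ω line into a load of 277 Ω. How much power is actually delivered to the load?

Γ = (277 − 50)/(277 + 50) = 0.694
|Γ|² = 0.482
P_refl = |Γ|²·P_inc = 65.5 W, P_del = (1 − |Γ|²)·P_inc = 70.5 W

P_delivered ≈ 70.5 W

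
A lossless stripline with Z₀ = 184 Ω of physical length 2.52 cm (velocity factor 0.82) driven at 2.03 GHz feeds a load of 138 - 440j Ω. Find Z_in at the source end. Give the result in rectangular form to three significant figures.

Z_in ≈ 19.4 + j19 Ω

λ = v/f = 0.82·c / 2.03 GHz = 0.121 m
βl = 2π·l/λ = 2π × 0.208 = 74.9°
tan(βl) = tan(74.9°) = 3.7
Z_in = Z_0·(Z_L + jZ_0·tanβl)/(Z_0 + jZ_L·tanβl)
     = 184·(138 + j240)/(1810 + j510)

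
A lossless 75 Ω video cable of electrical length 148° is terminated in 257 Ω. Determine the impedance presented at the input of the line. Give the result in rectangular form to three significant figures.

Z_in ≈ 64 + j90.1 Ω

tan(βl) = tan(148°) = -0.625
Z_in = Z_0·(Z_L + jZ_0·tanβl)/(Z_0 + jZ_L·tanβl)
     = 75·(257 − j46.9)/(75 − j161)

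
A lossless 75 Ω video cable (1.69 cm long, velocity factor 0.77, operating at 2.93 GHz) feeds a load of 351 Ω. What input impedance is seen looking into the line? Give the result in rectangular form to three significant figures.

Z_in ≈ 16.8 − j16.3 Ω

λ = v/f = 0.77·c / 2.93 GHz = 0.0788 m
βl = 2π·l/λ = 2π × 0.214 = 77.2°
tan(βl) = tan(77.2°) = 4.39
Z_in = Z_0·(Z_L + jZ_0·tanβl)/(Z_0 + jZ_L·tanβl)
     = 75·(351 + j329)/(75 + j1540)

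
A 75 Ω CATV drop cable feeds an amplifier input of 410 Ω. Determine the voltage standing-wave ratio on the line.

VSWR ≈ 5.47

For a purely resistive load, VSWR = R_L/Z_0 or Z_0/R_L (whichever > 1) = 410/75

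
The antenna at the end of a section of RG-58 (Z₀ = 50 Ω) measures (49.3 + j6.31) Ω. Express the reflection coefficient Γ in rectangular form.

Γ ≈ -0.003 + j0.0637

Γ = (Z_L − Z_0)/(Z_L + Z_0) = (-0.7 + j6.31)/(99.3 + j6.31)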